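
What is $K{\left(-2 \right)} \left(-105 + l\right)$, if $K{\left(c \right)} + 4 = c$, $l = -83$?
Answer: $1128$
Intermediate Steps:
$K{\left(c \right)} = -4 + c$
$K{\left(-2 \right)} \left(-105 + l\right) = \left(-4 - 2\right) \left(-105 - 83\right) = \left(-6\right) \left(-188\right) = 1128$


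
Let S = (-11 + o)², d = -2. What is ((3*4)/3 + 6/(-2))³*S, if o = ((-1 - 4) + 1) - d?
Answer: 169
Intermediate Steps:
o = -2 (o = ((-1 - 4) + 1) - 1*(-2) = (-5 + 1) + 2 = -4 + 2 = -2)
S = 169 (S = (-11 - 2)² = (-13)² = 169)
((3*4)/3 + 6/(-2))³*S = ((3*4)/3 + 6/(-2))³*169 = (12*(⅓) + 6*(-½))³*169 = (4 - 3)³*169 = 1³*169 = 1*169 = 169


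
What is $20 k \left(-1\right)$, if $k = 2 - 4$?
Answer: $40$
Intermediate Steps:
$k = -2$ ($k = 2 - 4 = -2$)
$20 k \left(-1\right) = 20 \left(-2\right) \left(-1\right) = \left(-40\right) \left(-1\right) = 40$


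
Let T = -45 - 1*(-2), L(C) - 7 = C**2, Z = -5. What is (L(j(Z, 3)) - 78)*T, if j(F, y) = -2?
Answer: 2881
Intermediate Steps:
L(C) = 7 + C**2
T = -43 (T = -45 + 2 = -43)
(L(j(Z, 3)) - 78)*T = ((7 + (-2)**2) - 78)*(-43) = ((7 + 4) - 78)*(-43) = (11 - 78)*(-43) = -67*(-43) = 2881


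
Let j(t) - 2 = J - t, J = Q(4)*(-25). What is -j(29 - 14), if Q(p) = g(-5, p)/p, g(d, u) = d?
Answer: -73/4 ≈ -18.250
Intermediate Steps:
Q(p) = -5/p
J = 125/4 (J = -5/4*(-25) = 125/4 ≈ 31.250)
j(t) = 133/4 - t (j(t) = 2 + (125/4 - t) = 133/4 - t)
-j(29 - 14) = -(133/4 - (29 - 14)) = -(133/4 - 1*15) = -(133/4 - 15) = -1*73/4 = -73/4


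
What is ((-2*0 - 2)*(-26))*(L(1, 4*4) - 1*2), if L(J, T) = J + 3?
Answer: 104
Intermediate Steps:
L(J, T) = 3 + J
((-2*0 - 2)*(-26))*(L(1, 4*4) - 1*2) = ((-2*0 - 2)*(-26))*((3 + 1) - 1*2) = ((0 - 2)*(-26))*(4 - 2) = -2*(-26)*2 = 52*2 = 104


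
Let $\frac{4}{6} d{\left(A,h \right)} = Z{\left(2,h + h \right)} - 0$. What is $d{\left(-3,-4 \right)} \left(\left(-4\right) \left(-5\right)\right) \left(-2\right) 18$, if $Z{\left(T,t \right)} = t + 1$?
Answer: $7560$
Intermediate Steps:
$Z{\left(T,t \right)} = 1 + t$
$d{\left(A,h \right)} = \frac{3}{2} + 3 h$ ($d{\left(A,h \right)} = \frac{3 \left(\left(1 + \left(h + h\right)\right) - 0\right)}{2} = \frac{3 \left(\left(1 + 2 h\right) + 0\right)}{2} = \frac{3 \left(1 + 2 h\right)}{2} = \frac{3}{2} + 3 h$)
$d{\left(-3,-4 \right)} \left(\left(-4\right) \left(-5\right)\right) \left(-2\right) 18 = \left(\frac{3}{2} + 3 \left(-4\right)\right) \left(\left(-4\right) \left(-5\right)\right) \left(-2\right) 18 = \left(\frac{3}{2} - 12\right) 20 \left(-2\right) 18 = \left(- \frac{21}{2}\right) 20 \left(-2\right) 18 = \left(-210\right) \left(-2\right) 18 = 420 \cdot 18 = 7560$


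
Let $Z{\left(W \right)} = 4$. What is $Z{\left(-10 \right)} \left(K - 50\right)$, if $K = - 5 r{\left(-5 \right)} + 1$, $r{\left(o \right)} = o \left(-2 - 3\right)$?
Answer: $-696$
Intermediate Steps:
$r{\left(o \right)} = - 5 o$ ($r{\left(o \right)} = o \left(-5\right) = - 5 o$)
$K = -124$ ($K = - 5 \left(\left(-5\right) \left(-5\right)\right) + 1 = \left(-5\right) 25 + 1 = -125 + 1 = -124$)
$Z{\left(-10 \right)} \left(K - 50\right) = 4 \left(-124 - 50\right) = 4 \left(-174\right) = -696$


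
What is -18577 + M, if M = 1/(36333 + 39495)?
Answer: -1408656755/75828 ≈ -18577.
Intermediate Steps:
M = 1/75828 ≈ 1.3188e-5
-18577 + M = -18577 + 1/75828 = -1408656755/75828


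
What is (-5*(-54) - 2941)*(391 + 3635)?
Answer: -10753446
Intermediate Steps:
(-5*(-54) - 2941)*(391 + 3635) = (270 - 2941)*4026 = -2671*4026 = -10753446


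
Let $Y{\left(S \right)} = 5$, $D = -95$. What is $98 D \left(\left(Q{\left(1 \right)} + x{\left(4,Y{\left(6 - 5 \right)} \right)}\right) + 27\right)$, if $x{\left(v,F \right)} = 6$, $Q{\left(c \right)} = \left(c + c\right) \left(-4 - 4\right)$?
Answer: $-158270$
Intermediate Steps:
$Q{\left(c \right)} = - 16 c$ ($Q{\left(c \right)} = 2 c \left(-8\right) = - 16 c$)
$98 D \left(\left(Q{\left(1 \right)} + x{\left(4,Y{\left(6 - 5 \right)} \right)}\right) + 27\right) = 98 \left(-95\right) \left(\left(\left(-16\right) 1 + 6\right) + 27\right) = - 9310 \left(\left(-16 + 6\right) + 27\right) = - 9310 \left(-10 + 27\right) = \left(-9310\right) 17 = -158270$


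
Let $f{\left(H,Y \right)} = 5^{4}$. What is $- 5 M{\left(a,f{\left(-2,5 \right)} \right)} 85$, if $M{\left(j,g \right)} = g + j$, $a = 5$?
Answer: $-267750$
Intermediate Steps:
$f{\left(H,Y \right)} = 625$
$- 5 M{\left(a,f{\left(-2,5 \right)} \right)} 85 = - 5 \left(625 + 5\right) 85 = \left(-5\right) 630 \cdot 85 = \left(-3150\right) 85 = -267750$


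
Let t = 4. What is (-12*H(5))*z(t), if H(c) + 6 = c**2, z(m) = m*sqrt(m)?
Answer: -1824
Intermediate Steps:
z(m) = m**(3/2)
H(c) = -6 + c**2
(-12*H(5))*z(t) = (-12*(-6 + 5**2))*4**(3/2) = -12*(-6 + 25)*8 = -12*19*8 = -228*8 = -1824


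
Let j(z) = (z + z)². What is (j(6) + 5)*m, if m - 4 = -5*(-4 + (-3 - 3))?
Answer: 8046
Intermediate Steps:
j(z) = 4*z² (j(z) = (2*z)² = 4*z²)
m = 54 (m = 4 - 5*(-4 + (-3 - 3)) = 4 - 5*(-4 - 6) = 4 - 5*(-10) = 4 + 50 = 54)
(j(6) + 5)*m = (4*6² + 5)*54 = (4*36 + 5)*54 = (144 + 5)*54 = 149*54 = 8046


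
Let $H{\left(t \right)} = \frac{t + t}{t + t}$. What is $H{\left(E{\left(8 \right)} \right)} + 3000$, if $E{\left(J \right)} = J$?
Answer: $3001$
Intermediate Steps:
$H{\left(t \right)} = 1$ ($H{\left(t \right)} = \frac{2 t}{2 t} = 2 t \frac{1}{2 t} = 1$)
$H{\left(E{\left(8 \right)} \right)} + 3000 = 1 + 3000 = 3001$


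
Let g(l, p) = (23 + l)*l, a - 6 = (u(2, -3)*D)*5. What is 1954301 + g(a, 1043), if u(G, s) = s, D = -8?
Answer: 1973075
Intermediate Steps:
a = 126 (a = 6 - 3*(-8)*5 = 6 + 24*5 = 6 + 120 = 126)
g(l, p) = l*(23 + l)
1954301 + g(a, 1043) = 1954301 + 126*(23 + 126) = 1954301 + 126*149 = 1954301 + 18774 = 1973075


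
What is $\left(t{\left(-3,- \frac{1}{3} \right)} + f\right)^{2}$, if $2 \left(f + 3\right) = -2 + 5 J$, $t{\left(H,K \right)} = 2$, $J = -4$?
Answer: $144$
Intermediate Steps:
$f = -14$ ($f = -3 + \frac{-2 + 5 \left(-4\right)}{2} = -3 + \frac{-2 - 20}{2} = -3 + \frac{1}{2} \left(-22\right) = -3 - 11 = -14$)
$\left(t{\left(-3,- \frac{1}{3} \right)} + f\right)^{2} = \left(2 - 14\right)^{2} = \left(-12\right)^{2} = 144$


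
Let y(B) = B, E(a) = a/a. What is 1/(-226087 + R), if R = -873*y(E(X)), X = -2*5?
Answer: -1/226960 ≈ -4.4061e-6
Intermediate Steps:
X = -10
E(a) = 1
R = -873 (R = -873*1 = -873)
1/(-226087 + R) = 1/(-226087 - 873) = 1/(-226960) = -1/226960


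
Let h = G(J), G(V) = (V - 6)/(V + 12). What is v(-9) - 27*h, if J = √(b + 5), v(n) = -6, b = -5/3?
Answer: 1785/211 - 243*√30/211 ≈ 2.1518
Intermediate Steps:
b = -5/3 (b = -5*⅓ = -5/3 ≈ -1.6667)
J = √30/3 (J = √(-5/3 + 5) = √(10/3) = √30/3 ≈ 1.8257)
G(V) = (-6 + V)/(12 + V)
h = (-6 + √30/3)/(12 + √30/3) ≈ -0.30192
v(-9) - 27*h = -6 - 27*(-113/211 + 9*√30/211) = -6 + (3051/211 - 243*√30/211) = 1785/211 - 243*√30/211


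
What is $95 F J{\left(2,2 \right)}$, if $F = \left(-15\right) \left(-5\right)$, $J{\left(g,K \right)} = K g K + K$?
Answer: $71250$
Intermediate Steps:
$J{\left(g,K \right)} = K + g K^{2}$ ($J{\left(g,K \right)} = g K^{2} + K = K + g K^{2}$)
$F = 75$
$95 F J{\left(2,2 \right)} = 95 \cdot 75 \cdot 2 \left(1 + 2 \cdot 2\right) = 7125 \cdot 2 \left(1 + 4\right) = 7125 \cdot 2 \cdot 5 = 7125 \cdot 10 = 71250$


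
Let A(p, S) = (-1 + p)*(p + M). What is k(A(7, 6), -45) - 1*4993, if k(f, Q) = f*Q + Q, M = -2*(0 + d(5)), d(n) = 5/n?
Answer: -6388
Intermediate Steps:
M = -2 (M = -2*(0 + 5/5) = -2*(0 + 5*(⅕)) = -2*(0 + 1) = -2*1 = -2)
A(p, S) = (-1 + p)*(-2 + p) (A(p, S) = (-1 + p)*(p - 2) = (-1 + p)*(-2 + p))
k(f, Q) = Q + Q*f (k(f, Q) = Q*f + Q = Q + Q*f)
k(A(7, 6), -45) - 1*4993 = -45*(1 + (2 + 7² - 3*7)) - 1*4993 = -45*(1 + (2 + 49 - 21)) - 4993 = -45*(1 + 30) - 4993 = -45*31 - 4993 = -1395 - 4993 = -6388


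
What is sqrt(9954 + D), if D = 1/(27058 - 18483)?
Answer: sqrt(597488857)/245 ≈ 99.770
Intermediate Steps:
D = 1/8575 ≈ 0.00011662
sqrt(9954 + D) = sqrt(9954 + 1/8575) = sqrt(85355551/8575) = sqrt(597488857)/245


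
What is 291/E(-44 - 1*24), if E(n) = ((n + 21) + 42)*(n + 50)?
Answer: 97/30 ≈ 3.2333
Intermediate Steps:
E(n) = (50 + n)*(63 + n) (E(n) = ((21 + n) + 42)*(50 + n) = (63 + n)*(50 + n) = (50 + n)*(63 + n))
291/E(-44 - 1*24) = 291/(3150 + (-44 - 1*24)² + 113*(-44 - 1*24)) = 291/(3150 + (-44 - 24)² + 113*(-44 - 24)) = 291/(3150 + (-68)² + 113*(-68)) = 291/(3150 + 4624 - 7684) = 291/90 = 291*(1/90) = 97/30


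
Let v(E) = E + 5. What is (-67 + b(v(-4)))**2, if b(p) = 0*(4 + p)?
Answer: 4489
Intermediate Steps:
v(E) = 5 + E
b(p) = 0
(-67 + b(v(-4)))**2 = (-67 + 0)**2 = (-67)**2 = 4489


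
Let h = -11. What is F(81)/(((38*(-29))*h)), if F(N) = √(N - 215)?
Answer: I*√134/12122 ≈ 0.00095494*I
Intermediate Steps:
F(N) = √(-215 + N)
F(81)/(((38*(-29))*h)) = √(-215 + 81)/(((38*(-29))*(-11))) = √(-134)/((-1102*(-11))) = (I*√134)/12122 = (I*√134)*(1/12122) = I*√134/12122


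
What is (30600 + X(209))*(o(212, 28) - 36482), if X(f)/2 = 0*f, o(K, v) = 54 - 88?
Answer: -1117389600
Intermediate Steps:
o(K, v) = -34
X(f) = 0 (X(f) = 2*(0*f) = 2*0 = 0)
(30600 + X(209))*(o(212, 28) - 36482) = (30600 + 0)*(-34 - 36482) = 30600*(-36516) = -1117389600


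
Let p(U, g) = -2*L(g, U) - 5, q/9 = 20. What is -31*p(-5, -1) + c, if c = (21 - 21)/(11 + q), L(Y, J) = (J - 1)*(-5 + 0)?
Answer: 2015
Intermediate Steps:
q = 180 (q = 9*20 = 180)
L(Y, J) = 5 - 5*J (L(Y, J) = (-1 + J)*(-5) = 5 - 5*J)
c = 0 (c = (21 - 21)/(11 + 180) = 0/191 = 0*(1/191) = 0)
p(U, g) = -15 + 10*U (p(U, g) = -2*(5 - 5*U) - 5 = (-10 + 10*U) - 5 = -15 + 10*U)
-31*p(-5, -1) + c = -31*(-15 + 10*(-5)) + 0 = -31*(-15 - 50) + 0 = -31*(-65) + 0 = 2015 + 0 = 2015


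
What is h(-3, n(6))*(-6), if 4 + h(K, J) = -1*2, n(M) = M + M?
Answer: 36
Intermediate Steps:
n(M) = 2*M
h(K, J) = -6 (h(K, J) = -4 - 1*2 = -4 - 2 = -6)
h(-3, n(6))*(-6) = -6*(-6) = 36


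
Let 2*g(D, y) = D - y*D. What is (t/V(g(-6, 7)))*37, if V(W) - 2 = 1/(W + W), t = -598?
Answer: -796536/73 ≈ -10911.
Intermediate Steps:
g(D, y) = D/2 - D*y/2 (g(D, y) = (D - y*D)/2 = (D - D*y)/2 = D/2 - D*y/2)
V(W) = 2 + 1/(2*W) (V(W) = 2 + 1/(W + W) = 2 + 1/(2*W))
(t/V(g(-6, 7)))*37 = -598/(2 + 1/(2*(((½)*(-6)*(1 - 1*7)))))*37 = -598/(2 + 1/(2*(((½)*(-6)*(1 - 7)))))*37 = -598/(2 + 1/(2*(((½)*(-6)*(-6)))))*37 = -598/(2 + (½)/18)*37 = -598/(2 + (½)*(1/18))*37 = -598/(2 + 1/36)*37 = -598/73/36*37 = -598*36/73*37 = -21528/73*37 = -796536/73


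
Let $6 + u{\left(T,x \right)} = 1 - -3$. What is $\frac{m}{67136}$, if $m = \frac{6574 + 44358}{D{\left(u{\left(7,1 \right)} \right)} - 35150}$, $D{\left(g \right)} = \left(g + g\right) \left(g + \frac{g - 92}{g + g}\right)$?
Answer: $- \frac{12733}{591401024} \approx -2.153 \cdot 10^{-5}$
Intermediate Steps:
$u{\left(T,x \right)} = -2$ ($u{\left(T,x \right)} = -6 + \left(1 - -3\right) = -6 + \left(1 + 3\right) = -6 + 4 = -2$)
$D{\left(g \right)} = 2 g \left(g + \frac{-92 + g}{2 g}\right)$
$m = - \frac{12733}{8809}$ ($m = \frac{6574 + 44358}{\left(-92 - 2 + 2 \left(-2\right)^{2}\right) - 35150} = \frac{50932}{\left(-92 - 2 + 2 \cdot 4\right) - 35150} = \frac{50932}{\left(-92 - 2 + 8\right) - 35150} = \frac{50932}{-86 - 35150} = \frac{50932}{-35236} = 50932 \left(- \frac{1}{35236}\right) = - \frac{12733}{8809} \approx -1.4455$)
$\frac{m}{67136} = - \frac{12733}{8809 \cdot 67136} = \left(- \frac{12733}{8809}\right) \frac{1}{67136} = - \frac{12733}{591401024}$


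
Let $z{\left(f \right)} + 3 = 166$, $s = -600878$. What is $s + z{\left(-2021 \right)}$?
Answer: $-600715$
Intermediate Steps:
$z{\left(f \right)} = 163$ ($z{\left(f \right)} = -3 + 166 = 163$)
$s + z{\left(-2021 \right)} = -600878 + 163 = -600715$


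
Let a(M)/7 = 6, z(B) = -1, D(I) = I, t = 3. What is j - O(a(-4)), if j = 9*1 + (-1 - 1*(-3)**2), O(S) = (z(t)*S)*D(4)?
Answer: 167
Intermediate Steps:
a(M) = 42 (a(M) = 7*6 = 42)
O(S) = -4*S (O(S) = -S*4 = -4*S)
j = -1 (j = 9 + (-1 - 1*9) = 9 + (-1 - 9) = 9 - 10 = -1)
j - O(a(-4)) = -1 - (-4)*42 = -1 - 1*(-168) = -1 + 168 = 167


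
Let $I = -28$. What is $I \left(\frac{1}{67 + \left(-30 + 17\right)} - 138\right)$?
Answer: $\frac{104314}{27} \approx 3863.5$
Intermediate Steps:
$I \left(\frac{1}{67 + \left(-30 + 17\right)} - 138\right) = - 28 \left(\frac{1}{67 + \left(-30 + 17\right)} - 138\right) = - 28 \left(\frac{1}{67 - 13} - 138\right) = - 28 \left(\frac{1}{54} - 138\right) = \left(-28\right) \left(- \frac{7451}{54}\right) = \frac{104314}{27}$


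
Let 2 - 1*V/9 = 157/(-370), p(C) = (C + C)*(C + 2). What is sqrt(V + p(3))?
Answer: sqrt(7094010)/370 ≈ 7.1985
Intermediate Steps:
p(C) = 2*C*(2 + C) (p(C) = (2*C)*(2 + C) = 2*C*(2 + C))
V = 8073/370 (V = 18 - 1413/(-370) = 18 - 1413*(-1)/370 = 18 - 9*(-157/370) = 18 + 1413/370 = 8073/370 ≈ 21.819)
sqrt(V + p(3)) = sqrt(8073/370 + 2*3*(2 + 3)) = sqrt(8073/370 + 2*3*5) = sqrt(8073/370 + 30) = sqrt(19173/370) = sqrt(7094010)/370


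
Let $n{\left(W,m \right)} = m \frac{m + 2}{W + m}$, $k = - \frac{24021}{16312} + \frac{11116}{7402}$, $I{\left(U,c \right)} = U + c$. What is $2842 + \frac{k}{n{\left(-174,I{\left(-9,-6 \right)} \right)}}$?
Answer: $\frac{2230434144827}{784819256} \approx 2842.0$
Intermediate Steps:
$k = \frac{1760375}{60370712}$ ($k = \left(-24021\right) \frac{1}{16312} + 11116 \cdot \frac{1}{7402} = - \frac{24021}{16312} + \frac{5558}{3701} = \frac{1760375}{60370712} \approx 0.029159$)
$n{\left(W,m \right)} = \frac{m \left(2 + m\right)}{W + m}$ ($n{\left(W,m \right)} = m \frac{2 + m}{W + m} = \frac{m \left(2 + m\right)}{W + m}$)
$2842 + \frac{k}{n{\left(-174,I{\left(-9,-6 \right)} \right)}} = 2842 + \frac{1760375}{60370712 \frac{\left(-9 - 6\right) \left(2 - 15\right)}{-174 - 15}} = 2842 + \frac{1760375}{60370712 \left(- \frac{15 \left(2 - 15\right)}{-174 - 15}\right)} = 2842 + \frac{1760375}{60370712 \left(\left(-15\right) \frac{1}{-189} \left(-13\right)\right)} = 2842 + \frac{1760375}{60370712 \left(\left(-15\right) \left(- \frac{1}{189}\right) \left(-13\right)\right)} = 2842 + \frac{1760375}{60370712 \left(- \frac{65}{63}\right)} = 2842 + \frac{1760375}{60370712} \left(- \frac{63}{65}\right) = 2842 - \frac{22180725}{784819256} = \frac{2230434144827}{784819256}$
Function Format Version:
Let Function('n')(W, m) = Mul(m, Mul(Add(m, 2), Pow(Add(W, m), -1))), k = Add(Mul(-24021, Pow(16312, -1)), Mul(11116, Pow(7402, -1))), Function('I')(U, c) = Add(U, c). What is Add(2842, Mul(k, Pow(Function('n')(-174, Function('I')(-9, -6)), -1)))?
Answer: Rational(2230434144827, 784819256) ≈ 2842.0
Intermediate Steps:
k = Rational(1760375, 60370712) (k = Add(Mul(-24021, Rational(1, 16312)), Mul(11116, Rational(1, 7402))) = Add(Rational(-24021, 16312), Rational(5558, 3701)) = Rational(1760375, 60370712) ≈ 0.029159)
Function('n')(W, m) = Mul(m, Pow(Add(W, m), -1), Add(2, m)) (Function('n')(W, m) = Mul(m, Mul(Add(2, m), Pow(Add(W, m), -1))) = Mul(m, Mul(Pow(Add(W, m), -1), Add(2, m))) = Mul(m, Pow(Add(W, m), -1), Add(2, m)))
Add(2842, Mul(k, Pow(Function('n')(-174, Function('I')(-9, -6)), -1))) = Add(2842, Mul(Rational(1760375, 60370712), Pow(Mul(Add(-9, -6), Pow(Add(-174, Add(-9, -6)), -1), Add(2, Add(-9, -6))), -1))) = Add(2842, Mul(Rational(1760375, 60370712), Pow(Mul(-15, Pow(Add(-174, -15), -1), Add(2, -15)), -1))) = Add(2842, Mul(Rational(1760375, 60370712), Pow(Mul(-15, Pow(-189, -1), -13), -1))) = Add(2842, Mul(Rational(1760375, 60370712), Pow(Mul(-15, Rational(-1, 189), -13), -1))) = Add(2842, Mul(Rational(1760375, 60370712), Pow(Rational(-65, 63), -1))) = Add(2842, Mul(Rational(1760375, 60370712), Rational(-63, 65))) = Add(2842, Rational(-22180725, 784819256)) = Rational(2230434144827, 784819256)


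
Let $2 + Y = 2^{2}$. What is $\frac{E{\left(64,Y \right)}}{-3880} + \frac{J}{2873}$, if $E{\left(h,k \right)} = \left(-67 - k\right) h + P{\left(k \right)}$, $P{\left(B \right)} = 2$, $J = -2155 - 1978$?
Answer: $- \frac{1677309}{5573620} \approx -0.30094$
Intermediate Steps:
$J = -4133$
$Y = 2$ ($Y = -2 + 2^{2} = -2 + 4 = 2$)
$E{\left(h,k \right)} = 2 + h \left(-67 - k\right)$ ($E{\left(h,k \right)} = \left(-67 - k\right) h + 2 = h \left(-67 - k\right) + 2 = 2 + h \left(-67 - k\right)$)
$\frac{E{\left(64,Y \right)}}{-3880} + \frac{J}{2873} = \frac{2 - 4288 - 64 \cdot 2}{-3880} - \frac{4133}{2873} = \left(2 - 4288 - 128\right) \left(- \frac{1}{3880}\right) - \frac{4133}{2873} = \left(-4414\right) \left(- \frac{1}{3880}\right) - \frac{4133}{2873} = \frac{2207}{1940} - \frac{4133}{2873} = - \frac{1677309}{5573620}$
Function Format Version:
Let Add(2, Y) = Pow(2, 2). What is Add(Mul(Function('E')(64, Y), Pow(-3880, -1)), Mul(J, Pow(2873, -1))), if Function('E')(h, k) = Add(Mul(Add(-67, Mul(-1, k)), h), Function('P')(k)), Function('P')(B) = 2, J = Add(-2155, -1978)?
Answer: Rational(-1677309, 5573620) ≈ -0.30094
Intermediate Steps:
J = -4133
Y = 2 (Y = Add(-2, Pow(2, 2)) = Add(-2, 4) = 2)
Function('E')(h, k) = Add(2, Mul(h, Add(-67, Mul(-1, k)))) (Function('E')(h, k) = Add(Mul(Add(-67, Mul(-1, k)), h), 2) = Add(Mul(h, Add(-67, Mul(-1, k))), 2) = Add(2, Mul(h, Add(-67, Mul(-1, k)))))
Add(Mul(Function('E')(64, Y), Pow(-3880, -1)), Mul(J, Pow(2873, -1))) = Add(Mul(Add(2, Mul(-67, 64), Mul(-1, 64, 2)), Pow(-3880, -1)), Mul(-4133, Pow(2873, -1))) = Add(Mul(Add(2, -4288, -128), Rational(-1, 3880)), Mul(-4133, Rational(1, 2873))) = Add(Mul(-4414, Rational(-1, 3880)), Rational(-4133, 2873)) = Add(Rational(2207, 1940), Rational(-4133, 2873)) = Rational(-1677309, 5573620)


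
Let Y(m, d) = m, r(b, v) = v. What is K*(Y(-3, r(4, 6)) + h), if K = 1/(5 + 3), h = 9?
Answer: ¾ ≈ 0.75000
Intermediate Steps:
K = ⅛ (K = 1/8 = ⅛ ≈ 0.12500)
K*(Y(-3, r(4, 6)) + h) = (-3 + 9)/8 = (⅛)*6 = ¾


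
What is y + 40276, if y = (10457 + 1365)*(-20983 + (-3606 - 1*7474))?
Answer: -379008510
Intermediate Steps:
y = -379048786 (y = 11822*(-20983 + (-3606 - 7474)) = 11822*(-20983 - 11080) = 11822*(-32063) = -379048786)
y + 40276 = -379048786 + 40276 = -379008510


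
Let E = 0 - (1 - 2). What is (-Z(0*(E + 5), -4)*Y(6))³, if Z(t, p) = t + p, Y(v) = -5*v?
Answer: -1728000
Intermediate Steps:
E = 1 (E = 0 - 1*(-1) = 0 + 1 = 1)
Z(t, p) = p + t
(-Z(0*(E + 5), -4)*Y(6))³ = (-(-4 + 0*(1 + 5))*(-5*6))³ = (-(-4 + 0*6)*(-30))³ = (-(-4 + 0)*(-30))³ = (-(-4)*(-30))³ = (-1*120)³ = (-120)³ = -1728000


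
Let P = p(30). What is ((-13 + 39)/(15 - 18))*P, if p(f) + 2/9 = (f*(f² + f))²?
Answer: -182147939948/27 ≈ -6.7462e+9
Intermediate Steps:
p(f) = -2/9 + f²*(f + f²)² (p(f) = -2/9 + (f*(f² + f))² = -2/9 + (f*(f + f²))² = -2/9 + f²*(f + f²)²)
P = 7005689998/9 (P = -2/9 + 30⁴*(1 + 30)² = -2/9 + 810000*31² = -2/9 + 810000*961 = -2/9 + 778410000 = 7005689998/9 ≈ 7.7841e+8)
((-13 + 39)/(15 - 18))*P = ((-13 + 39)/(15 - 18))*(7005689998/9) = (26/(-3))*(7005689998/9) = (26*(-⅓))*(7005689998/9) = -26/3*7005689998/9 = -182147939948/27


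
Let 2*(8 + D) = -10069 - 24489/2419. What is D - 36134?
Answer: -99618198/2419 ≈ -41182.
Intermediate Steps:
D = -12210052/2419 (D = -8 + (-10069 - 24489/2419)/2 = -8 + (½)*(-24381400/2419) = -8 - 12190700/2419 = -12210052/2419 ≈ -5047.6)
D - 36134 = -12210052/2419 - 36134 = -99618198/2419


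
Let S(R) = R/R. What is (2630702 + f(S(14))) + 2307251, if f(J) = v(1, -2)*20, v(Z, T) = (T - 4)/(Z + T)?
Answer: 4938073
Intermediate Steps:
v(Z, T) = (-4 + T)/(T + Z)
S(R) = 1
f(J) = 120 (f(J) = ((-4 - 2)/(-2 + 1))*20 = (-6/(-1))*20 = -1*(-6)*20 = 6*20 = 120)
(2630702 + f(S(14))) + 2307251 = (2630702 + 120) + 2307251 = 2630822 + 2307251 = 4938073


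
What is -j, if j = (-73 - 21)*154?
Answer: 14476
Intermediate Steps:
j = -14476 (j = -94*154 = -14476)
-j = -1*(-14476) = 14476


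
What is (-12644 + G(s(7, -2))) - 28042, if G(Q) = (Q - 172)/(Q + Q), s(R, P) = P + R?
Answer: -407027/10 ≈ -40703.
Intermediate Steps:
G(Q) = (-172 + Q)/(2*Q) (G(Q) = (-172 + Q)/((2*Q)) = (-172 + Q)*(1/(2*Q)) = (-172 + Q)/(2*Q))
(-12644 + G(s(7, -2))) - 28042 = (-12644 + (-172 + (-2 + 7))/(2*(-2 + 7))) - 28042 = (-12644 + (½)*(-172 + 5)/5) - 28042 = (-12644 + (½)*(⅕)*(-167)) - 28042 = (-12644 - 167/10) - 28042 = -126607/10 - 28042 = -407027/10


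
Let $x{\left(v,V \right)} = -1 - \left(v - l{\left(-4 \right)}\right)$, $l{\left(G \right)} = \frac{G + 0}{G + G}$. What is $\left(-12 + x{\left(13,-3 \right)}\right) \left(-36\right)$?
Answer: $918$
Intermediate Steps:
$l{\left(G \right)} = \frac{1}{2}$ ($l{\left(G \right)} = \frac{G}{2 G} = G \frac{1}{2 G} = \frac{1}{2}$)
$x{\left(v,V \right)} = - \frac{1}{2} - v$ ($x{\left(v,V \right)} = -1 - \left(- \frac{1}{2} + v\right) = - \frac{1}{2} - v$)
$\left(-12 + x{\left(13,-3 \right)}\right) \left(-36\right) = \left(-12 - \frac{27}{2}\right) \left(-36\right) = \left(- \frac{51}{2}\right) \left(-36\right) = 918$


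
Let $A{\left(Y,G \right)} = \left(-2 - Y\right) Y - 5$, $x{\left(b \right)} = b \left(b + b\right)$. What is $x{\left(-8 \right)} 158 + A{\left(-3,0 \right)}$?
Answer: $20216$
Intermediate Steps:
$x{\left(b \right)} = 2 b^{2}$ ($x{\left(b \right)} = b 2 b = 2 b^{2}$)
$A{\left(Y,G \right)} = -5 + Y \left(-2 - Y\right)$ ($A{\left(Y,G \right)} = Y \left(-2 - Y\right) - 5 = -5 + Y \left(-2 - Y\right)$)
$x{\left(-8 \right)} 158 + A{\left(-3,0 \right)} = 2 \left(-8\right)^{2} \cdot 158 - 8 = 2 \cdot 64 \cdot 158 - 8 = 128 \cdot 158 - 8 = 20224 - 8 = 20216$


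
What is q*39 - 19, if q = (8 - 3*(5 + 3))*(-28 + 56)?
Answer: -17491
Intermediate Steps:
q = -448 (q = (8 - 3*8)*28 = (8 - 24)*28 = -16*28 = -448)
q*39 - 19 = -448*39 - 19 = -17472 - 19 = -17491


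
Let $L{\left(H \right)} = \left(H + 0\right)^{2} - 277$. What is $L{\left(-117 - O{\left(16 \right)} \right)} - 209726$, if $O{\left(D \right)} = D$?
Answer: $-192314$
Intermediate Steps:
$L{\left(H \right)} = -277 + H^{2}$ ($L{\left(H \right)} = H^{2} - 277 = -277 + H^{2}$)
$L{\left(-117 - O{\left(16 \right)} \right)} - 209726 = \left(-277 + \left(-117 - 16\right)^{2}\right) - 209726 = \left(-277 + \left(-133\right)^{2}\right) - 209726 = \left(-277 + 17689\right) - 209726 = 17412 - 209726 = -192314$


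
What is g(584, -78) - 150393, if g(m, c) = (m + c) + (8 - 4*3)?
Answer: -149891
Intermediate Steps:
g(m, c) = -4 + c + m (g(m, c) = (c + m) + (8 - 12) = (c + m) - 4 = -4 + c + m)
g(584, -78) - 150393 = (-4 - 78 + 584) - 150393 = 502 - 150393 = -149891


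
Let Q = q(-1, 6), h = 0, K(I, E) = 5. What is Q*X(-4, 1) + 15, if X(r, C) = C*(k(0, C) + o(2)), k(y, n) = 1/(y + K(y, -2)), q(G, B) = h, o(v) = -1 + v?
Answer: 15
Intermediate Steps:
q(G, B) = 0
k(y, n) = 1/(5 + y) (k(y, n) = 1/(y + 5) = 1/(5 + y))
Q = 0
X(r, C) = 6*C/5 (X(r, C) = C*(1/(5 + 0) + (-1 + 2)) = C*(1/5 + 1) = C*(⅕ + 1) = C*(6/5) = 6*C/5)
Q*X(-4, 1) + 15 = 0*((6/5)*1) + 15 = 0*(6/5) + 15 = 0 + 15 = 15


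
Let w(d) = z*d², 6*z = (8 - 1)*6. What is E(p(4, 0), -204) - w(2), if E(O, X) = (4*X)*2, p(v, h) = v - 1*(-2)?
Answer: -1660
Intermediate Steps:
p(v, h) = 2 + v (p(v, h) = v + 2 = 2 + v)
z = 7 (z = ((8 - 1)*6)/6 = (7*6)/6 = (⅙)*42 = 7)
w(d) = 7*d²
E(O, X) = 8*X
E(p(4, 0), -204) - w(2) = 8*(-204) - 7*2² = -1632 - 7*4 = -1632 - 1*28 = -1632 - 28 = -1660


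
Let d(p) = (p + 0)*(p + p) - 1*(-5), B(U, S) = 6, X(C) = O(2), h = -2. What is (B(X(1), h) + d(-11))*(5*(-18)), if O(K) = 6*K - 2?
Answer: -22770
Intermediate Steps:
O(K) = -2 + 6*K
X(C) = 10 (X(C) = -2 + 6*2 = -2 + 12 = 10)
d(p) = 5 + 2*p**2 (d(p) = p*(2*p) + 5 = 2*p**2 + 5 = 5 + 2*p**2)
(B(X(1), h) + d(-11))*(5*(-18)) = (6 + (5 + 2*(-11)**2))*(5*(-18)) = (6 + (5 + 2*121))*(-90) = (6 + (5 + 242))*(-90) = (6 + 247)*(-90) = 253*(-90) = -22770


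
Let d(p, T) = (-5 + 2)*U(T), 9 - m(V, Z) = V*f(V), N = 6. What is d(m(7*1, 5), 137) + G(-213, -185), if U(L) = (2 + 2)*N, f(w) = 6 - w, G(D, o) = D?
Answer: -285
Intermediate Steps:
U(L) = 24 (U(L) = (2 + 2)*6 = 4*6 = 24)
m(V, Z) = 9 - V*(6 - V)
d(p, T) = -72 (d(p, T) = (-5 + 2)*24 = -3*24 = -72)
d(m(7*1, 5), 137) + G(-213, -185) = -72 - 213 = -285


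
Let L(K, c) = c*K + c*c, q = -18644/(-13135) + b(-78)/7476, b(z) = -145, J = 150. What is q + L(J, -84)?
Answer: -544268131471/98197260 ≈ -5542.6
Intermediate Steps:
q = 137477969/98197260 (q = -18644/(-13135) - 145/7476 = -18644*(-1/13135) - 145*1/7476 = 18644/13135 - 145/7476 = 137477969/98197260 ≈ 1.4000)
L(K, c) = c² + K*c (L(K, c) = K*c + c² = c² + K*c)
q + L(J, -84) = 137477969/98197260 - 84*(150 - 84) = 137477969/98197260 - 84*66 = 137477969/98197260 - 5544 = -544268131471/98197260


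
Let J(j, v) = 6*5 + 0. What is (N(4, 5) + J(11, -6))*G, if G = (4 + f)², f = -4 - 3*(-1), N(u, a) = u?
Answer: 306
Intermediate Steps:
J(j, v) = 30 (J(j, v) = 30 + 0 = 30)
f = -1 (f = -4 + 3 = -1)
G = 9 (G = (4 - 1)² = 3² = 9)
(N(4, 5) + J(11, -6))*G = (4 + 30)*9 = 34*9 = 306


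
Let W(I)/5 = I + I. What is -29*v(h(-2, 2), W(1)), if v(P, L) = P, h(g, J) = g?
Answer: 58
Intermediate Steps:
W(I) = 10*I (W(I) = 5*(I + I) = 5*(2*I) = 10*I)
-29*v(h(-2, 2), W(1)) = -29*(-2) = 58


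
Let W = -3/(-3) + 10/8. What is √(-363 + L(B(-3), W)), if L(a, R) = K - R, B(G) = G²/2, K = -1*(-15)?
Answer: I*√1401/2 ≈ 18.715*I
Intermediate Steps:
K = 15
B(G) = G²/2
W = 9/4 (W = -3*(-⅓) + 10*(⅛) = 1 + 5/4 = 9/4 ≈ 2.2500)
L(a, R) = 15 - R
√(-363 + L(B(-3), W)) = √(-363 + (15 - 1*9/4)) = √(-363 + (15 - 9/4)) = √(-363 + 51/4) = √(-1401/4) = I*√1401/2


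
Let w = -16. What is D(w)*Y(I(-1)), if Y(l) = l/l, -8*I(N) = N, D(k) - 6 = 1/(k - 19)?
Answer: 209/35 ≈ 5.9714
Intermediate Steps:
D(k) = 6 + 1/(-19 + k) (D(k) = 6 + 1/(k - 19) = 6 + 1/(-19 + k))
I(N) = -N/8
Y(l) = 1
D(w)*Y(I(-1)) = ((-113 + 6*(-16))/(-19 - 16))*1 = ((-113 - 96)/(-35))*1 = -1/35*(-209)*1 = (209/35)*1 = 209/35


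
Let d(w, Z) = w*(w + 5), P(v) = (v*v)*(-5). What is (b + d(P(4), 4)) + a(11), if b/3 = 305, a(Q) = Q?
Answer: 6926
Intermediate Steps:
P(v) = -5*v² (P(v) = v²*(-5) = -5*v²)
d(w, Z) = w*(5 + w)
b = 915 (b = 3*305 = 915)
(b + d(P(4), 4)) + a(11) = (915 + (-5*4²)*(5 - 5*4²)) + 11 = (915 + (-5*16)*(5 - 5*16)) + 11 = (915 - 80*(5 - 80)) + 11 = (915 - 80*(-75)) + 11 = (915 + 6000) + 11 = 6915 + 11 = 6926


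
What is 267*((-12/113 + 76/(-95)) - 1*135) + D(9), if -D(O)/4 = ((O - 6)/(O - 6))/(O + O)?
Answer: -184520291/5085 ≈ -36287.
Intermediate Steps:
D(O) = -2/O (D(O) = -4*(O - 6)/(O - 6)/(O + O) = -4*(-6 + O)/(-6 + O)/(2*O) = -4*1/(2*O) = -2/O)
267*((-12/113 + 76/(-95)) - 1*135) + D(9) = 267*((-12/113 + 76/(-95)) - 1*135) - 2/9 = 267*((-12*1/113 + 76*(-1/95)) - 135) - 2*1/9 = 267*((-12/113 - 4/5) - 135) - 2/9 = 267*(-512/565 - 135) - 2/9 = 267*(-76787/565) - 2/9 = -20502129/565 - 2/9 = -184520291/5085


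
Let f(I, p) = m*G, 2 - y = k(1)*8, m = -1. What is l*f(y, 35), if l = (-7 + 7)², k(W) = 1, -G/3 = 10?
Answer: 0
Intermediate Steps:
G = -30 (G = -3*10 = -30)
y = -6 (y = 2 - 8 = -6)
f(I, p) = 30 (f(I, p) = -1*(-30) = 30)
l = 0 (l = 0² = 0)
l*f(y, 35) = 0*30 = 0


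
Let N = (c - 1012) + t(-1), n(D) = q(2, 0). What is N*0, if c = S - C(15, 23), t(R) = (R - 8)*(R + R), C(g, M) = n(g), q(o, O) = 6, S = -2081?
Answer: 0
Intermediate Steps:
n(D) = 6
C(g, M) = 6
t(R) = 2*R*(-8 + R) (t(R) = (-8 + R)*(2*R) = 2*R*(-8 + R))
c = -2087 (c = -2081 - 1*6 = -2081 - 6 = -2087)
N = -3081 (N = (-2087 - 1012) + 2*(-1)*(-8 - 1) = -3099 + 2*(-1)*(-9) = -3099 + 18 = -3081)
N*0 = -3081*0 = 0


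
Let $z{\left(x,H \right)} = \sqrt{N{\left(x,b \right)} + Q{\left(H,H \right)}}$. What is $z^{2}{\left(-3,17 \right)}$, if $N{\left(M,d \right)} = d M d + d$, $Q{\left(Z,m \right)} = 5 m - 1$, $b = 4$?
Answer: $40$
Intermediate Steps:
$Q{\left(Z,m \right)} = -1 + 5 m$
$N{\left(M,d \right)} = d + M d^{2}$ ($N{\left(M,d \right)} = M d d + d = M d^{2} + d = d + M d^{2}$)
$z{\left(x,H \right)} = \sqrt{3 + 5 H + 16 x}$ ($z{\left(x,H \right)} = \sqrt{4 \left(1 + x 4\right) + \left(-1 + 5 H\right)} = \sqrt{4 \left(1 + 4 x\right) + \left(-1 + 5 H\right)} = \sqrt{\left(4 + 16 x\right) + \left(-1 + 5 H\right)} = \sqrt{3 + 5 H + 16 x}$)
$z^{2}{\left(-3,17 \right)} = \left(\sqrt{3 + 5 \cdot 17 + 16 \left(-3\right)}\right)^{2} = \left(\sqrt{3 + 85 - 48}\right)^{2} = \left(\sqrt{40}\right)^{2} = \left(2 \sqrt{10}\right)^{2} = 40$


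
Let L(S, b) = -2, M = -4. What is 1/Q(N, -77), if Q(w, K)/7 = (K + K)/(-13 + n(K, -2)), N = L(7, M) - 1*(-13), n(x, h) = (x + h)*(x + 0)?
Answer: -3035/539 ≈ -5.6308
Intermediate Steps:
n(x, h) = x*(h + x) (n(x, h) = (h + x)*x = x*(h + x))
N = 11 (N = -2 - 1*(-13) = -2 + 13 = 11)
Q(w, K) = 14*K/(-13 + K*(-2 + K)) (Q(w, K) = 7*((K + K)/(-13 + K*(-2 + K))) = 7*((2*K)/(-13 + K*(-2 + K))) = 7*(2*K/(-13 + K*(-2 + K))) = 14*K/(-13 + K*(-2 + K)))
1/Q(N, -77) = 1/(14*(-77)/(-13 - 77*(-2 - 77))) = 1/(14*(-77)/(-13 - 77*(-79))) = 1/(14*(-77)/(-13 + 6083)) = 1/(14*(-77)/6070) = 1/(14*(-77)*(1/6070)) = 1/(-539/3035) = -3035/539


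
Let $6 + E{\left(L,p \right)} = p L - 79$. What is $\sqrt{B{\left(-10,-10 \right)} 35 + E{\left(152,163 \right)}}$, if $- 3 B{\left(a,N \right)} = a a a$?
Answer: $\frac{\sqrt{327219}}{3} \approx 190.68$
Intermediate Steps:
$E{\left(L,p \right)} = -85 + L p$ ($E{\left(L,p \right)} = -6 + \left(p L - 79\right) = -6 + \left(L p - 79\right) = -6 + \left(-79 + L p\right) = -85 + L p$)
$B{\left(a,N \right)} = - \frac{a^{3}}{3}$ ($B{\left(a,N \right)} = - \frac{a a a}{3} = - \frac{a^{2} a}{3} = - \frac{a^{3}}{3}$)
$\sqrt{B{\left(-10,-10 \right)} 35 + E{\left(152,163 \right)}} = \sqrt{- \frac{\left(-10\right)^{3}}{3} \cdot 35 + \left(-85 + 152 \cdot 163\right)} = \sqrt{\left(- \frac{1}{3}\right) \left(-1000\right) 35 + \left(-85 + 24776\right)} = \sqrt{\frac{1000}{3} \cdot 35 + 24691} = \sqrt{\frac{35000}{3} + 24691} = \sqrt{\frac{109073}{3}} = \frac{\sqrt{327219}}{3}$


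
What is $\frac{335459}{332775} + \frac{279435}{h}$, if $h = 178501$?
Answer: $\frac{152868749084}{59400670275} \approx 2.5735$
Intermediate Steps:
$\frac{335459}{332775} + \frac{279435}{h} = \frac{335459}{332775} + \frac{279435}{178501} = \frac{152868749084}{59400670275}$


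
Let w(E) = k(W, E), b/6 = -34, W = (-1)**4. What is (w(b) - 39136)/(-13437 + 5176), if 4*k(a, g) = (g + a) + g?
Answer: 156951/33044 ≈ 4.7498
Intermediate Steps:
W = 1
b = -204 (b = 6*(-34) = -204)
k(a, g) = g/2 + a/4 (k(a, g) = ((g + a) + g)/4 = ((a + g) + g)/4 = (a + 2*g)/4 = g/2 + a/4)
w(E) = 1/4 + E/2 (w(E) = E/2 + (1/4)*1 = E/2 + 1/4 = 1/4 + E/2)
(w(b) - 39136)/(-13437 + 5176) = ((1/4 + (1/2)*(-204)) - 39136)/(-13437 + 5176) = ((1/4 - 102) - 39136)/(-8261) = (-407/4 - 39136)*(-1/8261) = -156951/4*(-1/8261) = 156951/33044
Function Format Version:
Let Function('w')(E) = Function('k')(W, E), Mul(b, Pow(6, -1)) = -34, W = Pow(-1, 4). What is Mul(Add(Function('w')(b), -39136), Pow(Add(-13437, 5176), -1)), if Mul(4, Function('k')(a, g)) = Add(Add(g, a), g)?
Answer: Rational(156951, 33044) ≈ 4.7498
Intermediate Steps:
W = 1
b = -204 (b = Mul(6, -34) = -204)
Function('k')(a, g) = Add(Mul(Rational(1, 2), g), Mul(Rational(1, 4), a)) (Function('k')(a, g) = Mul(Rational(1, 4), Add(Add(g, a), g)) = Mul(Rational(1, 4), Add(Add(a, g), g)) = Mul(Rational(1, 4), Add(a, Mul(2, g))) = Add(Mul(Rational(1, 2), g), Mul(Rational(1, 4), a)))
Function('w')(E) = Add(Rational(1, 4), Mul(Rational(1, 2), E)) (Function('w')(E) = Add(Mul(Rational(1, 2), E), Mul(Rational(1, 4), 1)) = Add(Mul(Rational(1, 2), E), Rational(1, 4)) = Add(Rational(1, 4), Mul(Rational(1, 2), E)))
Mul(Add(Function('w')(b), -39136), Pow(Add(-13437, 5176), -1)) = Mul(Add(Add(Rational(1, 4), Mul(Rational(1, 2), -204)), -39136), Pow(Add(-13437, 5176), -1)) = Mul(Add(Add(Rational(1, 4), -102), -39136), Pow(-8261, -1)) = Mul(Add(Rational(-407, 4), -39136), Rational(-1, 8261)) = Mul(Rational(-156951, 4), Rational(-1, 8261)) = Rational(156951, 33044)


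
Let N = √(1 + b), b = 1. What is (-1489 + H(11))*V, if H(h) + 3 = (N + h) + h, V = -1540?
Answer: 2263800 - 1540*√2 ≈ 2.2616e+6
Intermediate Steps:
N = √2 (N = √(1 + 1) = √2 ≈ 1.4142)
H(h) = -3 + √2 + 2*h (H(h) = -3 + ((√2 + h) + h) = -3 + ((h + √2) + h) = -3 + (√2 + 2*h) = -3 + √2 + 2*h)
(-1489 + H(11))*V = (-1489 + (-3 + √2 + 2*11))*(-1540) = (-1489 + (-3 + √2 + 22))*(-1540) = (-1489 + (19 + √2))*(-1540) = (-1470 + √2)*(-1540) = 2263800 - 1540*√2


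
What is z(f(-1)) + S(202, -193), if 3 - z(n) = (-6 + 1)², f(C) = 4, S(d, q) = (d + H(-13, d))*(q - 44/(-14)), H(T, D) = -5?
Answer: -261967/7 ≈ -37424.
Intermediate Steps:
S(d, q) = (-5 + d)*(22/7 + q) (S(d, q) = (d - 5)*(q - 44/(-14)) = (-5 + d)*(q - 44*(-1/14)) = (-5 + d)*(q + 22/7) = (-5 + d)*(22/7 + q))
z(n) = -22 (z(n) = 3 - (-6 + 1)² = 3 - 1*(-5)² = 3 - 1*25 = 3 - 25 = -22)
z(f(-1)) + S(202, -193) = -22 + (-110/7 - 5*(-193) + (22/7)*202 + 202*(-193)) = -22 + (-110/7 + 965 + 4444/7 - 38986) = -22 - 261813/7 = -261967/7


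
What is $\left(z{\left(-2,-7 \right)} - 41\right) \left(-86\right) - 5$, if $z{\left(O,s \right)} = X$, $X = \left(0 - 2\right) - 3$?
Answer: $3951$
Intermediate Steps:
$X = -5$ ($X = -2 - 3 = -5$)
$z{\left(O,s \right)} = -5$
$\left(z{\left(-2,-7 \right)} - 41\right) \left(-86\right) - 5 = \left(-5 - 41\right) \left(-86\right) - 5 = \left(-46\right) \left(-86\right) - 5 = 3956 - 5 = 3951$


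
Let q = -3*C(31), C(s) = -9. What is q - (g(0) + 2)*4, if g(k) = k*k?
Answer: 19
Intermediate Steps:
g(k) = k²
q = 27 (q = -3*(-9) = 27)
q - (g(0) + 2)*4 = 27 - (0² + 2)*4 = 27 - (0 + 2)*4 = 27 - 2*4 = 27 - 1*8 = 27 - 8 = 19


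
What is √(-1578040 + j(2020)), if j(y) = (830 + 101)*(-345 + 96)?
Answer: I*√1809859 ≈ 1345.3*I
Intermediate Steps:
j(y) = -231819 (j(y) = 931*(-249) = -231819)
√(-1578040 + j(2020)) = √(-1578040 - 231819) = √(-1809859) = I*√1809859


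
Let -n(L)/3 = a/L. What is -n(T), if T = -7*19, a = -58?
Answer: 174/133 ≈ 1.3083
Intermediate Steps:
T = -133
n(L) = 174/L (n(L) = -(-174)/L = 174/L)
-n(T) = -174/(-133) = -174*(-1)/133 = -1*(-174/133) = 174/133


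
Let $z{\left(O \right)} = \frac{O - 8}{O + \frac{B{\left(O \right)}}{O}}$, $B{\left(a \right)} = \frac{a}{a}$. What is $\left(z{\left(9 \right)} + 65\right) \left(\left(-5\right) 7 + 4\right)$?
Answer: $- \frac{165509}{82} \approx -2018.4$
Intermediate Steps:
$B{\left(a \right)} = 1$
$z{\left(O \right)} = \frac{-8 + O}{O + \frac{1}{O}}$ ($z{\left(O \right)} = \frac{O - 8}{O + 1 \frac{1}{O}} = \frac{-8 + O}{O + \frac{1}{O}}$)
$\left(z{\left(9 \right)} + 65\right) \left(\left(-5\right) 7 + 4\right) = \left(\frac{9 \left(-8 + 9\right)}{1 + 9^{2}} + 65\right) \left(\left(-5\right) 7 + 4\right) = \left(9 \frac{1}{1 + 81} \cdot 1 + 65\right) \left(-35 + 4\right) = \left(9 \cdot \frac{1}{82} \cdot 1 + 65\right) \left(-31\right) = \left(\frac{9}{82} + 65\right) \left(-31\right) = \frac{5339}{82} \left(-31\right) = - \frac{165509}{82}$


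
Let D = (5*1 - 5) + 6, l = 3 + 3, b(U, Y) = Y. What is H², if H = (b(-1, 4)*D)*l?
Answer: 20736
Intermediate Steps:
l = 6
D = 6 (D = (5 - 5) + 6 = 0 + 6 = 6)
H = 144 (H = (4*6)*6 = 24*6 = 144)
H² = 144² = 20736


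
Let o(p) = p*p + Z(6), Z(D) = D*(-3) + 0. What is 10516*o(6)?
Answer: 189288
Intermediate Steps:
Z(D) = -3*D (Z(D) = -3*D + 0 = -3*D)
o(p) = -18 + p**2 (o(p) = p*p - 3*6 = p**2 - 18 = -18 + p**2)
10516*o(6) = 10516*(-18 + 6**2) = 10516*(-18 + 36) = 10516*18 = 189288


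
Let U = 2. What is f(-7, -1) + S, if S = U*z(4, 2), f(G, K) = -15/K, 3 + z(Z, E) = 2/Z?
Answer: 10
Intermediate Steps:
z(Z, E) = -3 + 2/Z
S = -5 (S = 2*(-3 + 2/4) = 2*(-3 + 2*(¼)) = 2*(-3 + ½) = 2*(-5/2) = -5)
f(-7, -1) + S = -15/(-1) - 5 = -15*(-1) - 5 = 15 - 5 = 10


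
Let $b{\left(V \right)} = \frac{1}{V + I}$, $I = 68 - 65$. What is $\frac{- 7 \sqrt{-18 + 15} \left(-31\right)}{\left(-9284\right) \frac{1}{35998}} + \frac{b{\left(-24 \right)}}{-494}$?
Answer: $\frac{1}{10374} - \frac{3905783 i \sqrt{3}}{4642} \approx 9.6395 \cdot 10^{-5} - 1457.3 i$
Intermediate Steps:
$I = 3$ ($I = 68 - 65 = 3$)
$b{\left(V \right)} = \frac{1}{3 + V}$ ($b{\left(V \right)} = \frac{1}{V + 3} = \frac{1}{3 + V}$)
$\frac{- 7 \sqrt{-18 + 15} \left(-31\right)}{\left(-9284\right) \frac{1}{35998}} + \frac{b{\left(-24 \right)}}{-494} = \frac{- 7 \sqrt{-18 + 15} \left(-31\right)}{\left(-9284\right) \frac{1}{35998}} + \frac{1}{\left(3 - 24\right) \left(-494\right)} = \frac{- 7 \sqrt{-3} \left(-31\right)}{\left(-9284\right) \frac{1}{35998}} + \frac{1}{-21} \left(- \frac{1}{494}\right) = \frac{- 7 i \sqrt{3} \left(-31\right)}{- \frac{4642}{17999}} - - \frac{1}{10374} = - 7 i \sqrt{3} \left(-31\right) \left(- \frac{17999}{4642}\right) + \frac{1}{10374} = 217 i \sqrt{3} \left(- \frac{17999}{4642}\right) + \frac{1}{10374} = - \frac{3905783 i \sqrt{3}}{4642} + \frac{1}{10374} = \frac{1}{10374} - \frac{3905783 i \sqrt{3}}{4642}$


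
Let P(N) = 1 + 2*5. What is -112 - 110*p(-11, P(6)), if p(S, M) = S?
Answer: 1098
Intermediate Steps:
P(N) = 11 (P(N) = 1 + 10 = 11)
-112 - 110*p(-11, P(6)) = -112 - 110*(-11) = -112 + 1210 = 1098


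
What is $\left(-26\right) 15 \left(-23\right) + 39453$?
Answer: $48423$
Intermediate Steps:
$\left(-26\right) 15 \left(-23\right) + 39453 = \left(-390\right) \left(-23\right) + 39453 = 8970 + 39453 = 48423$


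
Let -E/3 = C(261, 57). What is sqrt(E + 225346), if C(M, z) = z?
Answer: 5*sqrt(9007) ≈ 474.53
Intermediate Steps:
E = -171 (E = -3*57 = -171)
sqrt(E + 225346) = sqrt(-171 + 225346) = sqrt(225175) = 5*sqrt(9007)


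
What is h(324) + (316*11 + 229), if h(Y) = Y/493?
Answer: 1826889/493 ≈ 3705.7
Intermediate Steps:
h(Y) = Y/493 (h(Y) = Y*(1/493) = Y/493)
h(324) + (316*11 + 229) = (1/493)*324 + (316*11 + 229) = 324/493 + (3476 + 229) = 324/493 + 3705 = 1826889/493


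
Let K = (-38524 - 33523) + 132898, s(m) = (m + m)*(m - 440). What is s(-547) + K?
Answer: 1140629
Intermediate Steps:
s(m) = 2*m*(-440 + m) (s(m) = (2*m)*(-440 + m) = 2*m*(-440 + m))
K = 60851 (K = -72047 + 132898 = 60851)
s(-547) + K = 2*(-547)*(-440 - 547) + 60851 = 2*(-547)*(-987) + 60851 = 1079778 + 60851 = 1140629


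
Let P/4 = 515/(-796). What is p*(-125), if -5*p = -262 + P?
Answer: -1316325/199 ≈ -6614.7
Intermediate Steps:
P = -515/199 (P = 4*(515/(-796)) = 4*(515*(-1/796)) = 4*(-515/796) = -515/199 ≈ -2.5879)
p = 52653/995 (p = -(-262 - 515/199)/5 = -⅕*(-52653/199) = 52653/995 ≈ 52.918)
p*(-125) = (52653/995)*(-125) = -1316325/199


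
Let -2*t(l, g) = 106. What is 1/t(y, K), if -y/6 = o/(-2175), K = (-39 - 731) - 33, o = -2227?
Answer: -1/53 ≈ -0.018868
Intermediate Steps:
K = -803 (K = -770 - 33 = -803)
y = -4454/725 (y = -(-13362)/(-2175) = -(-13362)*(-1)/2175 = -6*2227/2175 = -4454/725 ≈ -6.1434)
t(l, g) = -53 (t(l, g) = -½*106 = -53)
1/t(y, K) = 1/(-53) = -1/53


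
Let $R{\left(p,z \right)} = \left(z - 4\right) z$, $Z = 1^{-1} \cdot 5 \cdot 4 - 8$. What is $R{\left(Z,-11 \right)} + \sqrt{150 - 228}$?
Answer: $165 + i \sqrt{78} \approx 165.0 + 8.8318 i$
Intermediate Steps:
$Z = 12$ ($Z = 1 \cdot 5 \cdot 4 - 8 = 5 \cdot 4 - 8 = 20 - 8 = 12$)
$R{\left(p,z \right)} = z \left(-4 + z\right)$ ($R{\left(p,z \right)} = \left(-4 + z\right) z = z \left(-4 + z\right)$)
$R{\left(Z,-11 \right)} + \sqrt{150 - 228} = - 11 \left(-4 - 11\right) + \sqrt{150 - 228} = \left(-11\right) \left(-15\right) + \sqrt{-78} = 165 + i \sqrt{78}$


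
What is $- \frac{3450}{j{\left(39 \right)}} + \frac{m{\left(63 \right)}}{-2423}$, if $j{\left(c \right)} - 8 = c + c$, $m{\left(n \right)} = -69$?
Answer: $- \frac{4176708}{104189} \approx -40.088$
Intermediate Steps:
$j{\left(c \right)} = 8 + 2 c$ ($j{\left(c \right)} = 8 + \left(c + c\right) = 8 + 2 c$)
$- \frac{3450}{j{\left(39 \right)}} + \frac{m{\left(63 \right)}}{-2423} = - \frac{3450}{8 + 2 \cdot 39} - \frac{69}{-2423} = - \frac{3450}{8 + 78} - - \frac{69}{2423} = - \frac{3450}{86} + \frac{69}{2423} = \left(-3450\right) \frac{1}{86} + \frac{69}{2423} = - \frac{1725}{43} + \frac{69}{2423} = - \frac{4176708}{104189}$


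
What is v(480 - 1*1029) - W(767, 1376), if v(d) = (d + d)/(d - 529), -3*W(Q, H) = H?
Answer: 743311/1617 ≈ 459.69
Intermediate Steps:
W(Q, H) = -H/3
v(d) = 2*d/(-529 + d) (v(d) = (2*d)/(-529 + d) = 2*d/(-529 + d))
v(480 - 1*1029) - W(767, 1376) = 2*(480 - 1*1029)/(-529 + (480 - 1*1029)) - (-1)*1376/3 = 2*(480 - 1029)/(-529 + (480 - 1029)) - 1*(-1376/3) = 2*(-549)/(-529 - 549) + 1376/3 = 2*(-549)/(-1078) + 1376/3 = 2*(-549)*(-1/1078) + 1376/3 = 549/539 + 1376/3 = 743311/1617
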